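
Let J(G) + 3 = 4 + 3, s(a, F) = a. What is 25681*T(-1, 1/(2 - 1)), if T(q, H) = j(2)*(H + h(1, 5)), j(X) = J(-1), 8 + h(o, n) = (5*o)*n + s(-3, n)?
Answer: 1540860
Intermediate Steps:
J(G) = 4 (J(G) = -3 + (4 + 3) = -3 + 7 = 4)
h(o, n) = -11 + 5*n*o (h(o, n) = -8 + ((5*o)*n - 3) = -8 + (5*n*o - 3) = -8 + (-3 + 5*n*o) = -11 + 5*n*o)
j(X) = 4
T(q, H) = 56 + 4*H (T(q, H) = 4*(H + (-11 + 5*5*1)) = 4*(H + (-11 + 25)) = 4*(H + 14) = 4*(14 + H) = 56 + 4*H)
25681*T(-1, 1/(2 - 1)) = 25681*(56 + 4/(2 - 1)) = 25681*(56 + 4/1) = 25681*(56 + 4*1) = 25681*(56 + 4) = 25681*60 = 1540860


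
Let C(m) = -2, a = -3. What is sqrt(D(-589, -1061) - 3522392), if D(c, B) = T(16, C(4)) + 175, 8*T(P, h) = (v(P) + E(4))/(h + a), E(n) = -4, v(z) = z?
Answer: I*sqrt(352221730)/10 ≈ 1876.8*I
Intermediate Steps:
T(P, h) = (-4 + P)/(8*(-3 + h)) (T(P, h) = ((P - 4)/(h - 3))/8 = ((-4 + P)/(-3 + h))/8 = (-4 + P)/(8*(-3 + h)))
D(c, B) = 1747/10 (D(c, B) = (-4 + 16)/(8*(-3 - 2)) + 175 = (1/8)*12/(-5) + 175 = (1/8)*(-1/5)*12 + 175 = -3/10 + 175 = 1747/10)
sqrt(D(-589, -1061) - 3522392) = sqrt(1747/10 - 3522392) = sqrt(-35222173/10) = I*sqrt(352221730)/10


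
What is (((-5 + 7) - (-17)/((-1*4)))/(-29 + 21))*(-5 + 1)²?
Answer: 9/2 ≈ 4.5000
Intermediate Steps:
(((-5 + 7) - (-17)/((-1*4)))/(-29 + 21))*(-5 + 1)² = ((2 - (-17)/(-4))/(-8))*(-4)² = ((2 - (-17)*(-1)/4)*(-⅛))*16 = ((2 - 1*17/4)*(-⅛))*16 = ((2 - 17/4)*(-⅛))*16 = -9/4*(-⅛)*16 = (9/32)*16 = 9/2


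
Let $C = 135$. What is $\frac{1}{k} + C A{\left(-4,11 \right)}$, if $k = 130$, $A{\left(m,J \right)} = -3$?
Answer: $- \frac{52649}{130} \approx -404.99$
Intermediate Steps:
$\frac{1}{k} + C A{\left(-4,11 \right)} = \frac{1}{130} + 135 \left(-3\right) = \frac{1}{130} - 405 = - \frac{52649}{130}$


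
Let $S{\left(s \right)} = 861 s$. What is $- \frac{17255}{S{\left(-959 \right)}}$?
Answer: $\frac{2465}{117957} \approx 0.020897$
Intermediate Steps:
$- \frac{17255}{S{\left(-959 \right)}} = - \frac{17255}{861 \left(-959\right)} = - \frac{17255}{-825699} = \left(-17255\right) \left(- \frac{1}{825699}\right) = \frac{2465}{117957}$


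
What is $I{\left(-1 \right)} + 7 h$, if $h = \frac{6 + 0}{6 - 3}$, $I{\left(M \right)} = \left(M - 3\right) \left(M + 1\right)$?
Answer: $14$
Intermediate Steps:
$I{\left(M \right)} = \left(1 + M\right) \left(-3 + M\right)$ ($I{\left(M \right)} = \left(-3 + M\right) \left(1 + M\right) = \left(1 + M\right) \left(-3 + M\right)$)
$h = 2$ ($h = \frac{6}{3} = 6 \cdot \frac{1}{3} = 2$)
$I{\left(-1 \right)} + 7 h = \left(-3 + \left(-1\right)^{2} - -2\right) + 7 \cdot 2 = \left(-3 + 1 + 2\right) + 14 = 0 + 14 = 14$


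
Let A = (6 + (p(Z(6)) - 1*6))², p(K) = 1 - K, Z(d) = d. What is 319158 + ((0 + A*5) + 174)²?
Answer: 408559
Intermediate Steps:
A = 25 (A = (6 + ((1 - 1*6) - 1*6))² = (6 + ((1 - 6) - 6))² = (6 + (-5 - 6))² = (6 - 11)² = (-5)² = 25)
319158 + ((0 + A*5) + 174)² = 319158 + ((0 + 25*5) + 174)² = 319158 + ((0 + 125) + 174)² = 319158 + (125 + 174)² = 319158 + 299² = 319158 + 89401 = 408559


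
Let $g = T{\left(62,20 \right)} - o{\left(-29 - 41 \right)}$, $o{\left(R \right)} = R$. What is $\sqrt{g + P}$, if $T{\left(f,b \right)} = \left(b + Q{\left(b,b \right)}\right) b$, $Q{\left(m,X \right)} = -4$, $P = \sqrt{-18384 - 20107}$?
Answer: $\sqrt{390 + i \sqrt{38491}} \approx 20.329 + 4.8253 i$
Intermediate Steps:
$P = i \sqrt{38491}$ ($P = \sqrt{-38491} = i \sqrt{38491} \approx 196.19 i$)
$T{\left(f,b \right)} = b \left(-4 + b\right)$ ($T{\left(f,b \right)} = \left(b - 4\right) b = \left(-4 + b\right) b = b \left(-4 + b\right)$)
$g = 390$ ($g = 20 \left(-4 + 20\right) - \left(-29 - 41\right) = 20 \cdot 16 - -70 = 320 + 70 = 390$)
$\sqrt{g + P} = \sqrt{390 + i \sqrt{38491}}$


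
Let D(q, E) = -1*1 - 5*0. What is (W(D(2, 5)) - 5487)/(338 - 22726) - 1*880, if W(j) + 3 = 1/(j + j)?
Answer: -39391899/44776 ≈ -879.75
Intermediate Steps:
D(q, E) = -1 (D(q, E) = -1 + 0 = -1)
W(j) = -3 + 1/(2*j) (W(j) = -3 + 1/(j + j) = -3 + 1/(2*j))
(W(D(2, 5)) - 5487)/(338 - 22726) - 1*880 = ((-3 + (½)/(-1)) - 5487)/(338 - 22726) - 1*880 = ((-3 + (½)*(-1)) - 5487)/(-22388) - 880 = ((-3 - ½) - 5487)*(-1/22388) - 880 = (-7/2 - 5487)*(-1/22388) - 880 = -10981/2*(-1/22388) - 880 = 10981/44776 - 880 = -39391899/44776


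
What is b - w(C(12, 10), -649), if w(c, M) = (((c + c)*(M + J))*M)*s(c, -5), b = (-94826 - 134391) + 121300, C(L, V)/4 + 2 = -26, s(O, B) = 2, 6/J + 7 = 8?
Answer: 186845619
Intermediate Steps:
J = 6 (J = 6/(-7 + 8) = 6/1 = 6*1 = 6)
C(L, V) = -112 (C(L, V) = -8 + 4*(-26) = -8 - 104 = -112)
b = -107917 (b = -229217 + 121300 = -107917)
w(c, M) = 4*M*c*(6 + M) (w(c, M) = (((c + c)*(M + 6))*M)*2 = (((2*c)*(6 + M))*M)*2 = ((2*c*(6 + M))*M)*2 = (2*M*c*(6 + M))*2 = 4*M*c*(6 + M))
b - w(C(12, 10), -649) = -107917 - 4*(-649)*(-112)*(6 - 649) = -107917 - 4*(-649)*(-112)*(-643) = -107917 - 1*(-186953536) = -107917 + 186953536 = 186845619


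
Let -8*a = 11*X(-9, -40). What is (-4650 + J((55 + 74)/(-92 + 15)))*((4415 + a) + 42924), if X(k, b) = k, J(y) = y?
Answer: -135682145169/616 ≈ -2.2026e+8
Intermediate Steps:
a = 99/8 (a = -11*(-9)/8 = -1/8*(-99) = 99/8 ≈ 12.375)
(-4650 + J((55 + 74)/(-92 + 15)))*((4415 + a) + 42924) = (-4650 + (55 + 74)/(-92 + 15))*((4415 + 99/8) + 42924) = (-4650 + 129/(-77))*(35419/8 + 42924) = (-4650 + 129*(-1/77))*(378811/8) = (-4650 - 129/77)*(378811/8) = -358179/77*378811/8 = -135682145169/616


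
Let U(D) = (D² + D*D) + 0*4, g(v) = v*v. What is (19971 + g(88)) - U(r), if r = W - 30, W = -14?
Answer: 23843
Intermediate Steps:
r = -44 (r = -14 - 30 = -44)
g(v) = v²
U(D) = 2*D² (U(D) = (D² + D²) + 0 = 2*D² + 0 = 2*D²)
(19971 + g(88)) - U(r) = (19971 + 88²) - 2*(-44)² = (19971 + 7744) - 2*1936 = 27715 - 1*3872 = 27715 - 3872 = 23843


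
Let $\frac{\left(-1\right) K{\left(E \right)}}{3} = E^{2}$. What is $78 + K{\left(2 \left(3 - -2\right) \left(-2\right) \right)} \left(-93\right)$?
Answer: $111678$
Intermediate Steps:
$K{\left(E \right)} = - 3 E^{2}$
$78 + K{\left(2 \left(3 - -2\right) \left(-2\right) \right)} \left(-93\right) = 78 + - 3 \left(2 \left(3 - -2\right) \left(-2\right)\right)^{2} \left(-93\right) = 78 + - 3 \left(2 \left(3 + 2\right) \left(-2\right)\right)^{2} \left(-93\right) = 78 + - 3 \left(2 \cdot 5 \left(-2\right)\right)^{2} \left(-93\right) = 78 + - 3 \left(10 \left(-2\right)\right)^{2} \left(-93\right) = 78 + - 3 \left(-20\right)^{2} \left(-93\right) = 78 + \left(-3\right) 400 \left(-93\right) = 78 - -111600 = 78 + 111600 = 111678$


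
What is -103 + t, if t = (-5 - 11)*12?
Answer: -295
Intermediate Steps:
t = -192 (t = -16*12 = -192)
-103 + t = -103 - 192 = -295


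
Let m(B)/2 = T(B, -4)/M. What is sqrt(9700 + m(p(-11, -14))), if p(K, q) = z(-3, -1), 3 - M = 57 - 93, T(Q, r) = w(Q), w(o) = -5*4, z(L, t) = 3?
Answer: 2*sqrt(3688035)/39 ≈ 98.483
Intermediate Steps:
w(o) = -20
T(Q, r) = -20
M = 39 (M = 3 - (57 - 93) = 3 - 1*(-36) = 3 + 36 = 39)
p(K, q) = 3
m(B) = -40/39 (m(B) = 2*(-20/39) = -40/39)
sqrt(9700 + m(p(-11, -14))) = sqrt(9700 - 40/39) = sqrt(378260/39) = 2*sqrt(3688035)/39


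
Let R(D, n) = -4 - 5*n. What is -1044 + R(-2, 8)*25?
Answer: -2144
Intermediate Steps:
-1044 + R(-2, 8)*25 = -1044 + (-4 - 5*8)*25 = -1044 + (-4 - 40)*25 = -1044 - 44*25 = -1044 - 1100 = -2144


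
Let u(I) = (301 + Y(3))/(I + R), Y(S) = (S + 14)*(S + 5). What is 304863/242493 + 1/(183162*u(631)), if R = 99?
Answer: 4066993077352/3234929125407 ≈ 1.2572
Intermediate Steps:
Y(S) = (5 + S)*(14 + S) (Y(S) = (14 + S)*(5 + S) = (5 + S)*(14 + S))
u(I) = 437/(99 + I) (u(I) = (301 + (70 + 3² + 19*3))/(I + 99) = (301 + (70 + 9 + 57))/(99 + I) = (301 + 136)/(99 + I) = 437/(99 + I))
304863/242493 + 1/(183162*u(631)) = 304863/242493 + 1/(183162*((437/(99 + 631)))) = 304863*(1/242493) + 1/(183162*((437/730))) = 101621/80831 + 1/(183162*((437*(1/730)))) = 101621/80831 + 1/(183162*(437/730)) = 101621/80831 + (1/183162)*(730/437) = 101621/80831 + 365/40020897 = 4066993077352/3234929125407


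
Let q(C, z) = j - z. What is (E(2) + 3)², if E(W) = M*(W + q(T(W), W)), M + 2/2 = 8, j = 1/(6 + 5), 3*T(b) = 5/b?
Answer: 1600/121 ≈ 13.223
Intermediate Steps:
T(b) = 5/(3*b) (T(b) = (5/b)/3 = 5/(3*b))
j = 1/11 ≈ 0.090909
q(C, z) = 1/11 - z
M = 7 (M = -1 + 8 = 7)
E(W) = 7/11 (E(W) = 7*(W + (1/11 - W)) = 7*(1/11) = 7/11)
(E(2) + 3)² = (7/11 + 3)² = (40/11)² = 1600/121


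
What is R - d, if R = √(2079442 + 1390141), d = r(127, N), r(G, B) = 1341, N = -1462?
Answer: -1341 + √3469583 ≈ 521.68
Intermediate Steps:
d = 1341
R = √3469583 ≈ 1862.7
R - d = √3469583 - 1*1341 = √3469583 - 1341 = -1341 + √3469583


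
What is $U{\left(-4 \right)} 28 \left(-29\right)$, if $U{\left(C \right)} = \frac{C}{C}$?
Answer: $-812$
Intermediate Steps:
$U{\left(C \right)} = 1$
$U{\left(-4 \right)} 28 \left(-29\right) = 1 \cdot 28 \left(-29\right) = 28 \left(-29\right) = -812$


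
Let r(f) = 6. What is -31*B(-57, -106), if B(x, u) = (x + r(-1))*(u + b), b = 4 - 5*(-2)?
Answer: -145452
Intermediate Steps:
b = 14 (b = 4 + 10 = 14)
B(x, u) = (6 + x)*(14 + u) (B(x, u) = (x + 6)*(u + 14) = (6 + x)*(14 + u))
-31*B(-57, -106) = -31*(84 + 6*(-106) + 14*(-57) - 106*(-57)) = -31*(84 - 636 - 798 + 6042) = -31*4692 = -145452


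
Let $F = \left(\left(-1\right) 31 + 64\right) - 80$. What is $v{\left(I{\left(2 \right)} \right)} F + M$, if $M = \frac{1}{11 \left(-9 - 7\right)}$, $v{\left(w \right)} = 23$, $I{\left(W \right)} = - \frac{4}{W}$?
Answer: $- \frac{190257}{176} \approx -1081.0$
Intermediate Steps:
$M = - \frac{1}{176}$ ($M = \frac{1}{11 \left(-16\right)} = \frac{1}{-176} = - \frac{1}{176} \approx -0.0056818$)
$F = -47$ ($F = \left(-31 + 64\right) - 80 = 33 - 80 = -47$)
$v{\left(I{\left(2 \right)} \right)} F + M = 23 \left(-47\right) - \frac{1}{176} = -1081 - \frac{1}{176} = - \frac{190257}{176}$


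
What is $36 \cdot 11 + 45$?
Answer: $441$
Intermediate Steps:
$36 \cdot 11 + 45 = 396 + 45 = 441$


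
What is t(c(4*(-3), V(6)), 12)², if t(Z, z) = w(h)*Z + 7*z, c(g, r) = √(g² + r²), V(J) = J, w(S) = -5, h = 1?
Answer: 11556 - 5040*√5 ≈ 286.22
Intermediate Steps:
t(Z, z) = -5*Z + 7*z
t(c(4*(-3), V(6)), 12)² = (-5*√((4*(-3))² + 6²) + 7*12)² = (-5*√((-12)² + 36) + 84)² = (-5*√(144 + 36) + 84)² = (-30*√5 + 84)² = (84 - 30*√5)²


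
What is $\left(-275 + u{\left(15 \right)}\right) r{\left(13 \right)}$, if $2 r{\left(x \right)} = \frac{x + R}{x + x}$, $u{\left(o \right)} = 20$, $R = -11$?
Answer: $- \frac{255}{26} \approx -9.8077$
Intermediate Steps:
$r{\left(x \right)} = \frac{-11 + x}{4 x}$ ($r{\left(x \right)} = \frac{\left(x - 11\right) \frac{1}{x + x}}{2} = \frac{\left(-11 + x\right) \frac{1}{2 x}}{2} = \frac{\frac{1}{2} \frac{1}{x} \left(-11 + x\right)}{2} = \frac{-11 + x}{4 x}$)
$\left(-275 + u{\left(15 \right)}\right) r{\left(13 \right)} = \left(-275 + 20\right) \frac{-11 + 13}{4 \cdot 13} = - 255 \cdot \frac{1}{4} \cdot \frac{1}{13} \cdot 2 = \left(-255\right) \frac{1}{26} = - \frac{255}{26}$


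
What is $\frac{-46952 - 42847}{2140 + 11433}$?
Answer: $- \frac{89799}{13573} \approx -6.616$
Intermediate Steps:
$\frac{-46952 - 42847}{2140 + 11433} = - \frac{89799}{13573}$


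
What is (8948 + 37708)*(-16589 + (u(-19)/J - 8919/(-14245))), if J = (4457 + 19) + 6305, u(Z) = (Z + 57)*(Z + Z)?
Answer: -118860163656149376/153575345 ≈ -7.7395e+8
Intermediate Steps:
u(Z) = 2*Z*(57 + Z) (u(Z) = (57 + Z)*(2*Z) = 2*Z*(57 + Z))
J = 10781 (J = 4476 + 6305 = 10781)
(8948 + 37708)*(-16589 + (u(-19)/J - 8919/(-14245))) = (8948 + 37708)*(-16589 + ((2*(-19)*(57 - 19))/10781 - 8919/(-14245))) = 46656*(-16589 + ((2*(-19)*38)*(1/10781) - 8919*(-1/14245))) = 46656*(-16589 + (-1444*1/10781 + 8919/14245)) = 46656*(-16589 + (-1444/10781 + 8919/14245)) = 46656*(-16589 + 75585959/153575345) = 46656*(-2547585812246/153575345) = -118860163656149376/153575345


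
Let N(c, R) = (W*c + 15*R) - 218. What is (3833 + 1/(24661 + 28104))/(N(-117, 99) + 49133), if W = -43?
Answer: 67416082/974938905 ≈ 0.069149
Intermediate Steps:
N(c, R) = -218 - 43*c + 15*R (N(c, R) = (-43*c + 15*R) - 218 = -218 - 43*c + 15*R)
(3833 + 1/(24661 + 28104))/(N(-117, 99) + 49133) = (3833 + 1/(24661 + 28104))/((-218 - 43*(-117) + 15*99) + 49133) = (3833 + 1/52765)/((-218 + 5031 + 1485) + 49133) = (3833 + 1/52765)/(6298 + 49133) = (202248246/52765)/55431 = (202248246/52765)*(1/55431) = 67416082/974938905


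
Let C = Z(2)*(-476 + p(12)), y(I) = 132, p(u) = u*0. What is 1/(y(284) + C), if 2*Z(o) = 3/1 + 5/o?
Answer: -1/1177 ≈ -0.00084962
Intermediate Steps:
p(u) = 0
Z(o) = 3/2 + 5/(2*o) (Z(o) = (3/1 + 5/o)/2 = (3*1 + 5/o)/2 = (3 + 5/o)/2 = 3/2 + 5/(2*o))
C = -1309 (C = ((1/2)*(5 + 3*2)/2)*(-476 + 0) = ((1/2)*(1/2)*(5 + 6))*(-476) = ((1/2)*(1/2)*11)*(-476) = (11/4)*(-476) = -1309)
1/(y(284) + C) = 1/(132 - 1309) = 1/(-1177) = -1/1177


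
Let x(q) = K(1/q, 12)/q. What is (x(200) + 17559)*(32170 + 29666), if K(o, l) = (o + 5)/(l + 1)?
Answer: 10857784430343/10000 ≈ 1.0858e+9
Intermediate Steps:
K(o, l) = (5 + o)/(1 + l)
x(q) = (5/13 + 1/(13*q))/q (x(q) = ((5 + 1/q)/(1 + 12))/q = ((5 + 1/q)/13)/q = (5/13 + 1/(13*q))/q)
(x(200) + 17559)*(32170 + 29666) = ((1/13)*(1 + 5*200)/200² + 17559)*(32170 + 29666) = ((1/13)*(1/40000)*(1 + 1000) + 17559)*61836 = ((1/13)*(1/40000)*1001 + 17559)*61836 = (77/40000 + 17559)*61836 = (702360077/40000)*61836 = 10857784430343/10000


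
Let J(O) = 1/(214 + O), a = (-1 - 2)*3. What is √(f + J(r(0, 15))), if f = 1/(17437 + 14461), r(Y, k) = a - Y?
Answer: 3*√13875630/159490 ≈ 0.070067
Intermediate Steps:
a = -9 (a = -3*3 = -9)
r(Y, k) = -9 - Y
f = 1/31898 ≈ 3.1350e-5
√(f + J(r(0, 15))) = √(1/31898 + 1/(214 + (-9 - 1*0))) = √(1/31898 + 1/(214 + (-9 + 0))) = √(1/31898 + 1/(214 - 9)) = √(1/31898 + 1/205) = √(783/159490) = 3*√13875630/159490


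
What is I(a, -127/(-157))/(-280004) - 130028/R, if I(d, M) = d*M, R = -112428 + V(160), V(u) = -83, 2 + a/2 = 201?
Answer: 2855212778289/2473027108454 ≈ 1.1545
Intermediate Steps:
a = 398 (a = -4 + 2*201 = -4 + 402 = 398)
R = -112511 (R = -112428 - 83 = -112511)
I(d, M) = M*d
I(a, -127/(-157))/(-280004) - 130028/R = (-127/(-157)*398)/(-280004) - 130028/(-112511) = (-127*(-1/157)*398)*(-1/280004) - 130028*(-1/112511) = ((127/157)*398)*(-1/280004) + 130028/112511 = (50546/157)*(-1/280004) + 130028/112511 = -25273/21980314 + 130028/112511 = 2855212778289/2473027108454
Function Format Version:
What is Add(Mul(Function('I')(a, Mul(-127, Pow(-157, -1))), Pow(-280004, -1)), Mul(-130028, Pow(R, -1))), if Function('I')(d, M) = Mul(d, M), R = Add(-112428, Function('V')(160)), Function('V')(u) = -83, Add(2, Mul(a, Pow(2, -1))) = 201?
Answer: Rational(2855212778289, 2473027108454) ≈ 1.1545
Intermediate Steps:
a = 398 (a = Add(-4, Mul(2, 201)) = Add(-4, 402) = 398)
R = -112511 (R = Add(-112428, -83) = -112511)
Function('I')(d, M) = Mul(M, d)
Add(Mul(Function('I')(a, Mul(-127, Pow(-157, -1))), Pow(-280004, -1)), Mul(-130028, Pow(R, -1))) = Add(Mul(Mul(Mul(-127, Pow(-157, -1)), 398), Pow(-280004, -1)), Mul(-130028, Pow(-112511, -1))) = Add(Mul(Mul(Mul(-127, Rational(-1, 157)), 398), Rational(-1, 280004)), Mul(-130028, Rational(-1, 112511))) = Add(Mul(Mul(Rational(127, 157), 398), Rational(-1, 280004)), Rational(130028, 112511)) = Add(Mul(Rational(50546, 157), Rational(-1, 280004)), Rational(130028, 112511)) = Add(Rational(-25273, 21980314), Rational(130028, 112511)) = Rational(2855212778289, 2473027108454)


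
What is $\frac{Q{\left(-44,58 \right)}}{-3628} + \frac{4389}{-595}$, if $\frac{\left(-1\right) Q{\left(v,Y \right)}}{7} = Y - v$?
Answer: $- \frac{1107033}{154190} \approx -7.1797$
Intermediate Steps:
$Q{\left(v,Y \right)} = - 7 Y + 7 v$ ($Q{\left(v,Y \right)} = - 7 \left(Y - v\right) = - 7 Y + 7 v$)
$\frac{Q{\left(-44,58 \right)}}{-3628} + \frac{4389}{-595} = \frac{\left(-7\right) 58 + 7 \left(-44\right)}{-3628} + \frac{4389}{-595} = \left(-406 - 308\right) \left(- \frac{1}{3628}\right) + 4389 \left(- \frac{1}{595}\right) = \left(-714\right) \left(- \frac{1}{3628}\right) - \frac{627}{85} = \frac{357}{1814} - \frac{627}{85} = - \frac{1107033}{154190}$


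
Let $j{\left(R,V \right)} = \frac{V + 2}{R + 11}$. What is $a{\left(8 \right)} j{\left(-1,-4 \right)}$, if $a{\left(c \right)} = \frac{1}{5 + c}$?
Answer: $- \frac{1}{65} \approx -0.015385$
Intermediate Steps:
$j{\left(R,V \right)} = \frac{2 + V}{11 + R}$
$a{\left(8 \right)} j{\left(-1,-4 \right)} = \frac{\frac{1}{11 - 1} \left(2 - 4\right)}{5 + 8} = \frac{\frac{1}{10} \left(-2\right)}{13} = \frac{1}{13} \left(- \frac{1}{5}\right) = - \frac{1}{65}$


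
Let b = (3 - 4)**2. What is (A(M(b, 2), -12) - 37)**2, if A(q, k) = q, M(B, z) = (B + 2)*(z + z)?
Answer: 625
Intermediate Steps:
b = 1 (b = (-1)**2 = 1)
M(B, z) = 2*z*(2 + B) (M(B, z) = (2 + B)*(2*z) = 2*z*(2 + B))
(A(M(b, 2), -12) - 37)**2 = (2*2*(2 + 1) - 37)**2 = (2*2*3 - 37)**2 = (12 - 37)**2 = (-25)**2 = 625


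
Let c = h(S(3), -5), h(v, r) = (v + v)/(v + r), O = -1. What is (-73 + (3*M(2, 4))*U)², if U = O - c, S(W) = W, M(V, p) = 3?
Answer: 3025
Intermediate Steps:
h(v, r) = 2*v/(r + v) (h(v, r) = (2*v)/(r + v) = 2*v/(r + v))
c = -3 (c = 2*3/(-5 + 3) = 2*3/(-2) = 2*3*(-½) = -3)
U = 2 (U = -1 - 1*(-3) = -1 + 3 = 2)
(-73 + (3*M(2, 4))*U)² = (-73 + (3*3)*2)² = (-73 + 9*2)² = (-73 + 18)² = (-55)² = 3025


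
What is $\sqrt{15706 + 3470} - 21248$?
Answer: $-21248 + 2 \sqrt{4794} \approx -21110.0$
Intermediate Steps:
$\sqrt{15706 + 3470} - 21248 = \sqrt{19176} - 21248 = 2 \sqrt{4794} - 21248 = -21248 + 2 \sqrt{4794}$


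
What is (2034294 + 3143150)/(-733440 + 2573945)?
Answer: 5177444/1840505 ≈ 2.8131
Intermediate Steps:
(2034294 + 3143150)/(-733440 + 2573945) = 5177444/1840505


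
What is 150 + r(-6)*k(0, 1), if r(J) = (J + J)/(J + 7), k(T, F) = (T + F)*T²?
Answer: 150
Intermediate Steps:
k(T, F) = T²*(F + T) (k(T, F) = (F + T)*T² = T²*(F + T))
r(J) = 2*J/(7 + J) (r(J) = (2*J)/(7 + J) = 2*J/(7 + J))
150 + r(-6)*k(0, 1) = 150 + (2*(-6)/(7 - 6))*(0²*(1 + 0)) = 150 + (2*(-6)/1)*(0*1) = 150 + (2*(-6)*1)*0 = 150 - 12*0 = 150 + 0 = 150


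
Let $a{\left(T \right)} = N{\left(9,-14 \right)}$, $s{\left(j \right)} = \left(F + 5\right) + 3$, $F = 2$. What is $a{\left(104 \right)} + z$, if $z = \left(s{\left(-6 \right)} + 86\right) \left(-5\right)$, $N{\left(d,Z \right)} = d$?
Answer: $-471$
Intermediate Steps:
$s{\left(j \right)} = 10$ ($s{\left(j \right)} = \left(2 + 5\right) + 3 = 7 + 3 = 10$)
$z = -480$ ($z = \left(10 + 86\right) \left(-5\right) = 96 \left(-5\right) = -480$)
$a{\left(T \right)} = 9$
$a{\left(104 \right)} + z = 9 - 480 = -471$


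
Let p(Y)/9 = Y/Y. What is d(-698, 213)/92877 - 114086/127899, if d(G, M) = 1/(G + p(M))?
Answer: -2433540101219/2728181722149 ≈ -0.89200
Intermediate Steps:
p(Y) = 9 (p(Y) = 9*(Y/Y) = 9*1 = 9)
d(G, M) = 1/(9 + G) (d(G, M) = 1/(G + 9) = 1/(9 + G))
d(-698, 213)/92877 - 114086/127899 = 1/((9 - 698)*92877) - 114086/127899 = (1/92877)/(-689) - 114086*1/127899 = -1/689*1/92877 - 114086/127899 = -1/63992253 - 114086/127899 = -2433540101219/2728181722149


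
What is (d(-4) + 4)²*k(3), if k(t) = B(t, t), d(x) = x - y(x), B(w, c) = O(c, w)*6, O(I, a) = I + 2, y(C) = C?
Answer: 480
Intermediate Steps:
O(I, a) = 2 + I
B(w, c) = 12 + 6*c (B(w, c) = (2 + c)*6 = 12 + 6*c)
d(x) = 0 (d(x) = x - x = 0)
k(t) = 12 + 6*t
(d(-4) + 4)²*k(3) = (0 + 4)²*(12 + 6*3) = 4²*(12 + 18) = 16*30 = 480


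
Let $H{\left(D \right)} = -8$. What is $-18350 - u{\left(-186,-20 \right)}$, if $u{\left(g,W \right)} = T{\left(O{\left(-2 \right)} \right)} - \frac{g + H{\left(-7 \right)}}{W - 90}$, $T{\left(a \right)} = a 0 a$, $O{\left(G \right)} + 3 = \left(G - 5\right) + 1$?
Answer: $- \frac{1009153}{55} \approx -18348.0$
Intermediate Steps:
$O{\left(G \right)} = -7 + G$ ($O{\left(G \right)} = -3 + \left(\left(G - 5\right) + 1\right) = -3 + \left(\left(-5 + G\right) + 1\right) = -3 + \left(-4 + G\right) = -7 + G$)
$T{\left(a \right)} = 0$ ($T{\left(a \right)} = 0 a = 0$)
$u{\left(g,W \right)} = - \frac{-8 + g}{-90 + W}$ ($u{\left(g,W \right)} = 0 - \frac{g - 8}{W - 90} = 0 - \frac{-8 + g}{-90 + W} = - \frac{-8 + g}{-90 + W}$)
$-18350 - u{\left(-186,-20 \right)} = -18350 - \frac{8 - -186}{-90 - 20} = -18350 - \frac{8 + 186}{-110} = -18350 - \left(- \frac{1}{110}\right) 194 = -18350 - - \frac{97}{55} = -18350 + \frac{97}{55} = - \frac{1009153}{55}$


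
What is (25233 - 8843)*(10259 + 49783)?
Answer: 984088380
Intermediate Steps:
(25233 - 8843)*(10259 + 49783) = 16390*60042 = 984088380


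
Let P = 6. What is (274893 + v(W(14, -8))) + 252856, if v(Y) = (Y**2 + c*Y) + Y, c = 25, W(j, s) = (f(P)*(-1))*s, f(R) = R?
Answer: 531301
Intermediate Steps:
W(j, s) = -6*s (W(j, s) = (6*(-1))*s = -6*s)
v(Y) = Y**2 + 26*Y (v(Y) = (Y**2 + 25*Y) + Y = Y**2 + 26*Y)
(274893 + v(W(14, -8))) + 252856 = (274893 + (-6*(-8))*(26 - 6*(-8))) + 252856 = (274893 + 48*(26 + 48)) + 252856 = (274893 + 48*74) + 252856 = (274893 + 3552) + 252856 = 278445 + 252856 = 531301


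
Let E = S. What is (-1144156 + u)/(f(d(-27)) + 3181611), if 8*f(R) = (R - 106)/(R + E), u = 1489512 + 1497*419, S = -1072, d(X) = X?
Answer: 1221584344/3996103435 ≈ 0.30569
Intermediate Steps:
E = -1072
u = 2116755 (u = 1489512 + 627243 = 2116755)
f(R) = (-106 + R)/(8*(-1072 + R)) (f(R) = ((R - 106)/(R - 1072))/8 = ((-106 + R)/(-1072 + R))/8 = (-106 + R)/(8*(-1072 + R)))
(-1144156 + u)/(f(d(-27)) + 3181611) = (-1144156 + 2116755)/((-106 - 27)/(8*(-1072 - 27)) + 3181611) = 972599/((1/8)*(-133)/(-1099) + 3181611) = 972599/((1/8)*(-1/1099)*(-133) + 3181611) = 972599/(19/1256 + 3181611) = 972599/(3996103435/1256) = 972599*(1256/3996103435) = 1221584344/3996103435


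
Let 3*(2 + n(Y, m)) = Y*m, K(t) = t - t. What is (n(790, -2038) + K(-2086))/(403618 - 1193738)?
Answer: 805013/1185180 ≈ 0.67923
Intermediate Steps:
K(t) = 0
n(Y, m) = -2 + Y*m/3 (n(Y, m) = -2 + (Y*m)/3 = -2 + Y*m/3)
(n(790, -2038) + K(-2086))/(403618 - 1193738) = ((-2 + (1/3)*790*(-2038)) + 0)/(403618 - 1193738) = ((-2 - 1610020/3) + 0)/(-790120) = (-1610026/3 + 0)*(-1/790120) = -1610026/3*(-1/790120) = 805013/1185180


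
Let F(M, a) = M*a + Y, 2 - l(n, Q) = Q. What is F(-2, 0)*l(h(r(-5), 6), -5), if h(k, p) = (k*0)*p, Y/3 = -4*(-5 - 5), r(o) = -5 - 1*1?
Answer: 840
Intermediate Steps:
r(o) = -6 (r(o) = -5 - 1 = -6)
Y = 120 (Y = 3*(-4*(-5 - 5)) = 3*(-4*(-10)) = 3*40 = 120)
h(k, p) = 0 (h(k, p) = 0*p = 0)
l(n, Q) = 2 - Q
F(M, a) = 120 + M*a (F(M, a) = M*a + 120 = 120 + M*a)
F(-2, 0)*l(h(r(-5), 6), -5) = (120 - 2*0)*(2 - 1*(-5)) = (120 + 0)*(2 + 5) = 120*7 = 840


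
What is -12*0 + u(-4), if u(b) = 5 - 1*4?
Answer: 1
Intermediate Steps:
u(b) = 1 (u(b) = 5 - 4 = 1)
-12*0 + u(-4) = -12*0 + 1 = 0 + 1 = 1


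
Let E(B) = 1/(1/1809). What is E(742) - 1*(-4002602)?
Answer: 4004411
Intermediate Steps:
E(B) = 1809 (E(B) = 1/(1/1809) = 1809)
E(742) - 1*(-4002602) = 1809 - 1*(-4002602) = 1809 + 4002602 = 4004411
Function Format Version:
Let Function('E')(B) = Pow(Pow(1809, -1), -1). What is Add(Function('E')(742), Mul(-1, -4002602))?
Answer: 4004411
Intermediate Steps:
Function('E')(B) = 1809 (Function('E')(B) = Pow(Rational(1, 1809), -1) = 1809)
Add(Function('E')(742), Mul(-1, -4002602)) = Add(1809, Mul(-1, -4002602)) = Add(1809, 4002602) = 4004411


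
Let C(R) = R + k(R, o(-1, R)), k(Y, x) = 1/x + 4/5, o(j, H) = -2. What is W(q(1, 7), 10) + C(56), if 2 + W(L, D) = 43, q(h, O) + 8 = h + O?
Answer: 973/10 ≈ 97.300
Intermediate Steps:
q(h, O) = -8 + O + h (q(h, O) = -8 + (h + O) = -8 + (O + h) = -8 + O + h)
W(L, D) = 41 (W(L, D) = -2 + 43 = 41)
k(Y, x) = ⅘ + 1/x (k(Y, x) = 1/x + 4*(⅕) = 1/x + ⅘ = ⅘ + 1/x)
C(R) = 3/10 + R (C(R) = R + (⅘ + 1/(-2)) = R + (⅘ - ½) = R + 3/10 = 3/10 + R)
W(q(1, 7), 10) + C(56) = 41 + (3/10 + 56) = 41 + 563/10 = 973/10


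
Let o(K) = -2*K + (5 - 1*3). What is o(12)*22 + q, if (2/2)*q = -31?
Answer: -515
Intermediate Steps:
q = -31
o(K) = 2 - 2*K (o(K) = -2*K + (5 - 3) = -2*K + 2 = 2 - 2*K)
o(12)*22 + q = (2 - 2*12)*22 - 31 = (2 - 24)*22 - 31 = -22*22 - 31 = -484 - 31 = -515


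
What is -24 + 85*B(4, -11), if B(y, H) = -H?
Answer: 911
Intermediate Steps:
-24 + 85*B(4, -11) = -24 + 85*(-1*(-11)) = -24 + 85*11 = -24 + 935 = 911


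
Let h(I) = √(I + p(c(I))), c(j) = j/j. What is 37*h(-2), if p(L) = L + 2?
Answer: 37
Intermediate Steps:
c(j) = 1
p(L) = 2 + L
h(I) = √(3 + I) (h(I) = √(I + (2 + 1)) = √(I + 3) = √(3 + I))
37*h(-2) = 37*√(3 - 2) = 37*√1 = 37*1 = 37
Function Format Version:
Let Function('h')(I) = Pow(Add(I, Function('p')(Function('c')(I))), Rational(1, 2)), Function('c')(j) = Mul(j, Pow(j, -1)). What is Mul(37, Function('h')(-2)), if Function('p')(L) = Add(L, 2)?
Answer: 37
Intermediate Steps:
Function('c')(j) = 1
Function('p')(L) = Add(2, L)
Function('h')(I) = Pow(Add(3, I), Rational(1, 2)) (Function('h')(I) = Pow(Add(I, Add(2, 1)), Rational(1, 2)) = Pow(Add(I, 3), Rational(1, 2)) = Pow(Add(3, I), Rational(1, 2)))
Mul(37, Function('h')(-2)) = Mul(37, Pow(Add(3, -2), Rational(1, 2))) = Mul(37, Pow(1, Rational(1, 2))) = Mul(37, 1) = 37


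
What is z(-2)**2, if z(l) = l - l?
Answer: 0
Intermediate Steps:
z(l) = 0
z(-2)**2 = 0**2 = 0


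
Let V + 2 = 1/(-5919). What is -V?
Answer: 11839/5919 ≈ 2.0002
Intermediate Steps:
V = -11839/5919 (V = -2 + 1/(-5919) = -2 - 1/5919 = -11839/5919 ≈ -2.0002)
-V = -1*(-11839/5919) = 11839/5919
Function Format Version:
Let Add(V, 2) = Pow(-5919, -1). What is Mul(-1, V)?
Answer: Rational(11839, 5919) ≈ 2.0002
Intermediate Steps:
V = Rational(-11839, 5919) (V = Add(-2, Pow(-5919, -1)) = Add(-2, Rational(-1, 5919)) = Rational(-11839, 5919) ≈ -2.0002)
Mul(-1, V) = Mul(-1, Rational(-11839, 5919)) = Rational(11839, 5919)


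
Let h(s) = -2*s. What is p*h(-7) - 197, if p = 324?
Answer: 4339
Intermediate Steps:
p*h(-7) - 197 = 324*(-2*(-7)) - 197 = 324*14 - 197 = 4536 - 197 = 4339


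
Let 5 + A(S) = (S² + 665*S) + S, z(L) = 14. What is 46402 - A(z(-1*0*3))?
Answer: 36887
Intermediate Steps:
A(S) = -5 + S² + 666*S (A(S) = -5 + ((S² + 665*S) + S) = -5 + (S² + 666*S) = -5 + S² + 666*S)
46402 - A(z(-1*0*3)) = 46402 - (-5 + 14² + 666*14) = 46402 - (-5 + 196 + 9324) = 46402 - 1*9515 = 46402 - 9515 = 36887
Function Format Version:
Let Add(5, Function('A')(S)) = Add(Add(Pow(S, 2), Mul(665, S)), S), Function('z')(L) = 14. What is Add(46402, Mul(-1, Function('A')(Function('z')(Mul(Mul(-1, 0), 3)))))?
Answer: 36887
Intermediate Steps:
Function('A')(S) = Add(-5, Pow(S, 2), Mul(666, S)) (Function('A')(S) = Add(-5, Add(Add(Pow(S, 2), Mul(665, S)), S)) = Add(-5, Add(Pow(S, 2), Mul(666, S))) = Add(-5, Pow(S, 2), Mul(666, S)))
Add(46402, Mul(-1, Function('A')(Function('z')(Mul(Mul(-1, 0), 3))))) = Add(46402, Mul(-1, Add(-5, Pow(14, 2), Mul(666, 14)))) = Add(46402, Mul(-1, Add(-5, 196, 9324))) = Add(46402, Mul(-1, 9515)) = Add(46402, -9515) = 36887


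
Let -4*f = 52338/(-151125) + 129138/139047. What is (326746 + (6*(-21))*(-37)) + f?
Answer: 59521637743277/179602375 ≈ 3.3141e+5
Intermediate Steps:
f = -26150723/179602375 (f = -(52338/(-151125) + 129138/139047)/4 = -(52338*(-1/151125) + 129138*(1/139047))/4 = -(-1342/3875 + 43046/46349)/4 = -1/4*104602892/179602375 = -26150723/179602375 ≈ -0.14560)
(326746 + (6*(-21))*(-37)) + f = (326746 + (6*(-21))*(-37)) - 26150723/179602375 = (326746 - 126*(-37)) - 26150723/179602375 = (326746 + 4662) - 26150723/179602375 = 331408 - 26150723/179602375 = 59521637743277/179602375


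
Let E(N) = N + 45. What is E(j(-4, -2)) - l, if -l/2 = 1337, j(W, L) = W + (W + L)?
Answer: 2709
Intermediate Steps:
j(W, L) = L + 2*W (j(W, L) = W + (L + W) = L + 2*W)
E(N) = 45 + N
l = -2674 (l = -2*1337 = -2674)
E(j(-4, -2)) - l = (45 + (-2 + 2*(-4))) - 1*(-2674) = (45 + (-2 - 8)) + 2674 = (45 - 10) + 2674 = 35 + 2674 = 2709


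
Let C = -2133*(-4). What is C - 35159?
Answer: -26627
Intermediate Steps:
C = 8532
C - 35159 = 8532 - 35159 = -26627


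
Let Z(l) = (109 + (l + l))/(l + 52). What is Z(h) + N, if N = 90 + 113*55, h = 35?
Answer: 548714/87 ≈ 6307.1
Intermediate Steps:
Z(l) = (109 + 2*l)/(52 + l)
N = 6305 (N = 90 + 6215 = 6305)
Z(h) + N = (109 + 2*35)/(52 + 35) + 6305 = (109 + 70)/87 + 6305 = (1/87)*179 + 6305 = 179/87 + 6305 = 548714/87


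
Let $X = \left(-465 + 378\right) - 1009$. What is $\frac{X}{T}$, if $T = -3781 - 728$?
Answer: $\frac{1096}{4509} \approx 0.24307$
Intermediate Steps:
$T = -4509$ ($T = -3781 - 728 = -4509$)
$X = -1096$ ($X = -87 - 1009 = -1096$)
$\frac{X}{T} = - \frac{1096}{-4509} = \left(-1096\right) \left(- \frac{1}{4509}\right) = \frac{1096}{4509}$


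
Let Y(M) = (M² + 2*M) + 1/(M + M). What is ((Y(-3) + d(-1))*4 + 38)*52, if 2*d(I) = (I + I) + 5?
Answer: 8632/3 ≈ 2877.3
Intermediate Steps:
Y(M) = M² + 1/(2*M) + 2*M (Y(M) = (M² + 2*M) + 1/(2*M) = M² + 1/(2*M) + 2*M)
d(I) = 5/2 + I (d(I) = ((I + I) + 5)/2 = (2*I + 5)/2 = (5 + 2*I)/2 = 5/2 + I)
((Y(-3) + d(-1))*4 + 38)*52 = ((((-3)² + (½)/(-3) + 2*(-3)) + (5/2 - 1))*4 + 38)*52 = (((9 + (½)*(-⅓) - 6) + 3/2)*4 + 38)*52 = (((9 - ⅙ - 6) + 3/2)*4 + 38)*52 = ((17/6 + 3/2)*4 + 38)*52 = ((13/3)*4 + 38)*52 = (52/3 + 38)*52 = (166/3)*52 = 8632/3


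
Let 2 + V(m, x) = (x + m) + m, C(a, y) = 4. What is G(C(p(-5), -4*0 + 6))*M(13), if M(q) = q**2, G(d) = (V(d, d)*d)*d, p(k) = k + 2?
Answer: 27040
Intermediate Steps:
p(k) = 2 + k
V(m, x) = -2 + x + 2*m (V(m, x) = -2 + ((x + m) + m) = -2 + ((m + x) + m) = -2 + (x + 2*m) = -2 + x + 2*m)
G(d) = d**2*(-2 + 3*d) (G(d) = ((-2 + d + 2*d)*d)*d = ((-2 + 3*d)*d)*d = (d*(-2 + 3*d))*d = d**2*(-2 + 3*d))
G(C(p(-5), -4*0 + 6))*M(13) = (4**2*(-2 + 3*4))*13**2 = (16*(-2 + 12))*169 = (16*10)*169 = 160*169 = 27040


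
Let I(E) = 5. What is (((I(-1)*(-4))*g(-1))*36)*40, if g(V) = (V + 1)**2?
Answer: 0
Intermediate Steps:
g(V) = (1 + V)**2
(((I(-1)*(-4))*g(-1))*36)*40 = (((5*(-4))*(1 - 1)**2)*36)*40 = (-20*0**2*36)*40 = (-20*0*36)*40 = (0*36)*40 = 0*40 = 0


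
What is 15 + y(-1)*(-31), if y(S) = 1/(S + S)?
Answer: 61/2 ≈ 30.500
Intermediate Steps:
y(S) = 1/(2*S)
15 + y(-1)*(-31) = 15 + ((½)/(-1))*(-31) = 15 + ((½)*(-1))*(-31) = 15 - ½*(-31) = 15 + 31/2 = 61/2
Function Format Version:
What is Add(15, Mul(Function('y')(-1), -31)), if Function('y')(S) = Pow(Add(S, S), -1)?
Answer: Rational(61, 2) ≈ 30.500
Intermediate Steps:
Function('y')(S) = Mul(Rational(1, 2), Pow(S, -1)) (Function('y')(S) = Pow(Mul(2, S), -1) = Mul(Rational(1, 2), Pow(S, -1)))
Add(15, Mul(Function('y')(-1), -31)) = Add(15, Mul(Mul(Rational(1, 2), Pow(-1, -1)), -31)) = Add(15, Mul(Mul(Rational(1, 2), -1), -31)) = Add(15, Mul(Rational(-1, 2), -31)) = Add(15, Rational(31, 2)) = Rational(61, 2)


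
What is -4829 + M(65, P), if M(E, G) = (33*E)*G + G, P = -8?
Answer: -21997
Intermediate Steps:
M(E, G) = G + 33*E*G (M(E, G) = 33*E*G + G = G + 33*E*G)
-4829 + M(65, P) = -4829 - 8*(1 + 33*65) = -4829 - 8*(1 + 2145) = -4829 - 8*2146 = -4829 - 17168 = -21997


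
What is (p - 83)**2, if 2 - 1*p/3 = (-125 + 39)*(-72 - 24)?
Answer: 617274025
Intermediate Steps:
p = -24762 (p = 6 - 3*(-125 + 39)*(-72 - 24) = 6 - (-258)*(-96) = 6 - 3*8256 = 6 - 24768 = -24762)
(p - 83)**2 = (-24762 - 83)**2 = (-24845)**2 = 617274025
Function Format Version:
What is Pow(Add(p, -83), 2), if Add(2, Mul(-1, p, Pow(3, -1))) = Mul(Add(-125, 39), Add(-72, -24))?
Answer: 617274025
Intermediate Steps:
p = -24762 (p = Add(6, Mul(-3, Mul(Add(-125, 39), Add(-72, -24)))) = Add(6, Mul(-3, Mul(-86, -96))) = Add(6, Mul(-3, 8256)) = Add(6, -24768) = -24762)
Pow(Add(p, -83), 2) = Pow(Add(-24762, -83), 2) = Pow(-24845, 2) = 617274025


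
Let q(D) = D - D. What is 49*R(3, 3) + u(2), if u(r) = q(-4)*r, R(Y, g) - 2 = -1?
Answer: 49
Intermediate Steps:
q(D) = 0
R(Y, g) = 1 (R(Y, g) = 2 - 1 = 1)
u(r) = 0 (u(r) = 0*r = 0)
49*R(3, 3) + u(2) = 49*1 + 0 = 49 + 0 = 49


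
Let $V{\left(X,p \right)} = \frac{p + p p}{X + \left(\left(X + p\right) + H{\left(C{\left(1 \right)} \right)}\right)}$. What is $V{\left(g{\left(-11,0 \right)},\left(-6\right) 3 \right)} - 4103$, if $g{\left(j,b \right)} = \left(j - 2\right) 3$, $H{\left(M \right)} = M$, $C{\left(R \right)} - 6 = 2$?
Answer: $- \frac{180685}{44} \approx -4106.5$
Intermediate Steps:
$C{\left(R \right)} = 8$ ($C{\left(R \right)} = 6 + 2 = 8$)
$g{\left(j,b \right)} = -6 + 3 j$ ($g{\left(j,b \right)} = \left(-2 + j\right) 3 = -6 + 3 j$)
$V{\left(X,p \right)} = \frac{p + p^{2}}{8 + p + 2 X}$ ($V{\left(X,p \right)} = \frac{p + p p}{X + \left(\left(X + p\right) + 8\right)} = \frac{p + p^{2}}{X + \left(8 + X + p\right)} = \frac{p + p^{2}}{8 + p + 2 X}$)
$V{\left(g{\left(-11,0 \right)},\left(-6\right) 3 \right)} - 4103 = \frac{\left(-6\right) 3 \left(1 - 18\right)}{8 - 18 + 2 \left(-6 + 3 \left(-11\right)\right)} - 4103 = - \frac{18 \left(1 - 18\right)}{8 - 18 + 2 \left(-6 - 33\right)} - 4103 = \left(-18\right) \frac{1}{8 - 18 + 2 \left(-39\right)} \left(-17\right) - 4103 = \left(-18\right) \frac{1}{8 - 18 - 78} \left(-17\right) - 4103 = \left(-18\right) \frac{1}{-88} \left(-17\right) - 4103 = \left(-18\right) \left(- \frac{1}{88}\right) \left(-17\right) - 4103 = - \frac{153}{44} - 4103 = - \frac{180685}{44}$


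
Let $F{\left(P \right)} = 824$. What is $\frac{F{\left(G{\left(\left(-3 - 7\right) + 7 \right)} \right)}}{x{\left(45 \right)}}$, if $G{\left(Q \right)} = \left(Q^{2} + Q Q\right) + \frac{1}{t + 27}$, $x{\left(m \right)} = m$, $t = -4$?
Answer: $\frac{824}{45} \approx 18.311$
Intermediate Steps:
$G{\left(Q \right)} = \frac{1}{23} + 2 Q^{2}$ ($G{\left(Q \right)} = \left(Q^{2} + Q Q\right) + \frac{1}{-4 + 27} = \left(Q^{2} + Q^{2}\right) + \frac{1}{23} = 2 Q^{2} + \frac{1}{23} = \frac{1}{23} + 2 Q^{2}$)
$\frac{F{\left(G{\left(\left(-3 - 7\right) + 7 \right)} \right)}}{x{\left(45 \right)}} = \frac{824}{45}$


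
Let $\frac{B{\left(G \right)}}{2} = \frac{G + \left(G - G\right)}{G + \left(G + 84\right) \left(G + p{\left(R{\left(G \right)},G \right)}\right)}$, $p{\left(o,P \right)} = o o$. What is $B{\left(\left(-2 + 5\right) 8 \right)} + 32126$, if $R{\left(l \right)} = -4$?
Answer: $\frac{5814808}{181} \approx 32126.0$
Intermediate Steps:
$p{\left(o,P \right)} = o^{2}$
$B{\left(G \right)} = \frac{2 G}{G + \left(16 + G\right) \left(84 + G\right)}$ ($B{\left(G \right)} = 2 \frac{G + \left(G - G\right)}{G + \left(G + 84\right) \left(G + \left(-4\right)^{2}\right)} = 2 \frac{G + 0}{G + \left(84 + G\right) \left(G + 16\right)} = 2 \frac{G}{G + \left(84 + G\right) \left(16 + G\right)} = 2 \frac{G}{G + \left(16 + G\right) \left(84 + G\right)} = \frac{2 G}{G + \left(16 + G\right) \left(84 + G\right)}$)
$B{\left(\left(-2 + 5\right) 8 \right)} + 32126 = \frac{2 \left(-2 + 5\right) 8}{1344 + \left(\left(-2 + 5\right) 8\right)^{2} + 101 \left(-2 + 5\right) 8} + 32126 = \frac{2 \cdot 3 \cdot 8}{1344 + \left(3 \cdot 8\right)^{2} + 101 \cdot 3 \cdot 8} + 32126 = 2 \cdot 24 \frac{1}{1344 + 24^{2} + 101 \cdot 24} + 32126 = 2 \cdot 24 \frac{1}{1344 + 576 + 2424} + 32126 = 2 \cdot 24 \cdot \frac{1}{4344} + 32126 = \frac{2}{181} + 32126 = \frac{5814808}{181}$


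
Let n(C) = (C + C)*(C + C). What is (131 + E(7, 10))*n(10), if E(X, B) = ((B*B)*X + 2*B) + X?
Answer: 343200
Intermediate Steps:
E(X, B) = X + 2*B + X*B**2 (E(X, B) = (B**2*X + 2*B) + X = (X*B**2 + 2*B) + X = (2*B + X*B**2) + X = X + 2*B + X*B**2)
n(C) = 4*C**2 (n(C) = (2*C)*(2*C) = 4*C**2)
(131 + E(7, 10))*n(10) = (131 + (7 + 2*10 + 7*10**2))*(4*10**2) = (131 + (7 + 20 + 7*100))*(4*100) = (131 + (7 + 20 + 700))*400 = (131 + 727)*400 = 858*400 = 343200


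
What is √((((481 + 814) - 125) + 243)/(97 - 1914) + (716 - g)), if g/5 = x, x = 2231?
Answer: 14*I*√175851077/1817 ≈ 102.18*I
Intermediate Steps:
g = 11155 (g = 5*2231 = 11155)
√((((481 + 814) - 125) + 243)/(97 - 1914) + (716 - g)) = √((((481 + 814) - 125) + 243)/(97 - 1914) + (716 - 1*11155)) = √(((1295 - 125) + 243)/(-1817) + (716 - 11155)) = √((1170 + 243)*(-1/1817) - 10439) = √(1413*(-1/1817) - 10439) = √(-1413/1817 - 10439) = √(-18969076/1817) = 14*I*√175851077/1817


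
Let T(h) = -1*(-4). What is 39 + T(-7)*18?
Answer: 111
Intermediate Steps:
T(h) = 4
39 + T(-7)*18 = 39 + 4*18 = 39 + 72 = 111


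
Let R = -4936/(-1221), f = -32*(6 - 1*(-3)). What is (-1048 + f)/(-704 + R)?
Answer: 203907/106831 ≈ 1.9087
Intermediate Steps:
f = -288 (f = -32*(6 + 3) = -32*9 = -288)
R = 4936/1221 (R = -4936*(-1/1221) = 4936/1221 ≈ 4.0426)
(-1048 + f)/(-704 + R) = (-1048 - 288)/(-704 + 4936/1221) = -1336/(-854648/1221) = -1336*(-1221/854648) = 203907/106831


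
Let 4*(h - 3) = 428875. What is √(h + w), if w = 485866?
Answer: √2372351/2 ≈ 770.12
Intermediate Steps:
h = 428887/4 (h = 3 + (¼)*428875 = 3 + 428875/4 = 428887/4 ≈ 1.0722e+5)
√(h + w) = √(428887/4 + 485866) = √(2372351/4) = √2372351/2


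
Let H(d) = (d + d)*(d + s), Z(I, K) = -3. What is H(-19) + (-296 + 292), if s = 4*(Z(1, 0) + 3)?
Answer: 718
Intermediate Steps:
s = 0 (s = 4*(-3 + 3) = 4*0 = 0)
H(d) = 2*d² (H(d) = (d + d)*(d + 0) = (2*d)*d = 2*d²)
H(-19) + (-296 + 292) = 2*(-19)² + (-296 + 292) = 2*361 - 4 = 722 - 4 = 718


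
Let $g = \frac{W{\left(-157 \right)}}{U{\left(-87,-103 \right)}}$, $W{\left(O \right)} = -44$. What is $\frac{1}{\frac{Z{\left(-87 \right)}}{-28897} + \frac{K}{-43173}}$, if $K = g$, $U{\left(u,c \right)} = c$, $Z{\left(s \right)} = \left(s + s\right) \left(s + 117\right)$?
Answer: $\frac{128499728643}{23211123712} \approx 5.5361$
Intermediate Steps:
$Z{\left(s \right)} = 2 s \left(117 + s\right)$
$g = \frac{44}{103}$ ($g = - \frac{44}{-103} = \left(-44\right) \left(- \frac{1}{103}\right) = \frac{44}{103} \approx 0.42718$)
$K = \frac{44}{103} \approx 0.42718$
$\frac{1}{\frac{Z{\left(-87 \right)}}{-28897} + \frac{K}{-43173}} = \frac{1}{\frac{2 \left(-87\right) \left(117 - 87\right)}{-28897} + \frac{44}{103 \left(-43173\right)}} = \frac{1}{2 \left(-87\right) 30 \left(- \frac{1}{28897}\right) + \frac{44}{103} \left(- \frac{1}{43173}\right)} = \frac{1}{\left(-5220\right) \left(- \frac{1}{28897}\right) - \frac{44}{4446819}} = \frac{1}{\frac{5220}{28897} - \frac{44}{4446819}} = \frac{1}{\frac{23211123712}{128499728643}} = \frac{128499728643}{23211123712}$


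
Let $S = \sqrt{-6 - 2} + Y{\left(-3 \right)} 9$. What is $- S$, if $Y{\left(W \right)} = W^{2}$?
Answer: $-81 - 2 i \sqrt{2} \approx -81.0 - 2.8284 i$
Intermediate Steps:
$S = 81 + 2 i \sqrt{2}$ ($S = \sqrt{-6 - 2} + \left(-3\right)^{2} \cdot 9 = \sqrt{-8} + 9 \cdot 9 = 2 i \sqrt{2} + 81 = 81 + 2 i \sqrt{2} \approx 81.0 + 2.8284 i$)
$- S = - (81 + 2 i \sqrt{2}) = -81 - 2 i \sqrt{2}$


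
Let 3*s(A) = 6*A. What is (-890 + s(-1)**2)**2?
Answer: 784996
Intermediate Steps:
s(A) = 2*A (s(A) = (6*A)/3 = 2*A)
(-890 + s(-1)**2)**2 = (-890 + (2*(-1))**2)**2 = (-890 + (-2)**2)**2 = (-890 + 4)**2 = (-886)**2 = 784996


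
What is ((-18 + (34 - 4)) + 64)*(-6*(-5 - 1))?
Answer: 2736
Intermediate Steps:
((-18 + (34 - 4)) + 64)*(-6*(-5 - 1)) = ((-18 + 30) + 64)*(-6*(-6)) = (12 + 64)*36 = 76*36 = 2736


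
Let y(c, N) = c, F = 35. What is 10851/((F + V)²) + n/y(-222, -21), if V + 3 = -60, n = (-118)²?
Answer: -4253747/87024 ≈ -48.880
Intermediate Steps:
n = 13924
V = -63 (V = -3 - 60 = -63)
10851/((F + V)²) + n/y(-222, -21) = 10851/((35 - 63)²) + 13924/(-222) = 10851/((-28)²) + 13924*(-1/222) = 10851/784 - 6962/111 = -4253747/87024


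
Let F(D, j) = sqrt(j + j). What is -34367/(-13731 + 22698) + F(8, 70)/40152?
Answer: -34367/8967 + sqrt(35)/20076 ≈ -3.8323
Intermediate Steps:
F(D, j) = sqrt(2)*sqrt(j) (F(D, j) = sqrt(2*j) = sqrt(2)*sqrt(j))
-34367/(-13731 + 22698) + F(8, 70)/40152 = -34367/(-13731 + 22698) + (sqrt(2)*sqrt(70))/40152 = -34367/8967 + (2*sqrt(35))*(1/40152) = -34367*1/8967 + sqrt(35)/20076 = -34367/8967 + sqrt(35)/20076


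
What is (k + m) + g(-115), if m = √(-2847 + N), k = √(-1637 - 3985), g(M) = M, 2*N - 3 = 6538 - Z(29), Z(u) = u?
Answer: -115 + √409 + I*√5622 ≈ -94.776 + 74.98*I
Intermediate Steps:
N = 3256 (N = 3/2 + (6538 - 1*29)/2 = 3/2 + (6538 - 29)/2 = 3/2 + (½)*6509 = 3/2 + 6509/2 = 3256)
k = I*√5622 (k = √(-5622) = I*√5622 ≈ 74.98*I)
m = √409 (m = √(-2847 + 3256) = √409 ≈ 20.224)
(k + m) + g(-115) = (I*√5622 + √409) - 115 = (√409 + I*√5622) - 115 = -115 + √409 + I*√5622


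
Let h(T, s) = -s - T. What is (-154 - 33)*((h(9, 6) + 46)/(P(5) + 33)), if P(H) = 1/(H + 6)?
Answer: -63767/364 ≈ -175.18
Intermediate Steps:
h(T, s) = -T - s
P(H) = 1/(6 + H)
(-154 - 33)*((h(9, 6) + 46)/(P(5) + 33)) = (-154 - 33)*(((-1*9 - 1*6) + 46)/(1/(6 + 5) + 33)) = -187*((-9 - 6) + 46)/(1/11 + 33) = -187*(-15 + 46)/(1/11 + 33) = -5797/364/11 = -5797*11/364 = -187*341/364 = -63767/364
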